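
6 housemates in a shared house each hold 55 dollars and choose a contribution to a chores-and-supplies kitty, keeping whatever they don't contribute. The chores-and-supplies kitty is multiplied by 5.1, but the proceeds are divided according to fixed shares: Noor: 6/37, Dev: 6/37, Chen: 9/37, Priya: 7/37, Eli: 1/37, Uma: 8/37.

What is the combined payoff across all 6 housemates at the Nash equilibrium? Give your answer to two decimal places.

For player j, contributing a unit is worthwhile iff 5.1 × (j's share) ≥ 1, i.e. iff j's share is at least 0.1961.
The shares above 0.1961 belong to Chen and Uma, contributing 55 each; the remaining 4 contribute 0. Total contributed: 110.
The chores-and-supplies kitty pays out 5.1 × 110 = 561.00 in total (split across the unequal shares, but the aggregate is all that matters for the group sum).
The 4 free-riders keep 55 each, adding 220. Group total = 220 + 561.00 = 781.00.

781.00 dollars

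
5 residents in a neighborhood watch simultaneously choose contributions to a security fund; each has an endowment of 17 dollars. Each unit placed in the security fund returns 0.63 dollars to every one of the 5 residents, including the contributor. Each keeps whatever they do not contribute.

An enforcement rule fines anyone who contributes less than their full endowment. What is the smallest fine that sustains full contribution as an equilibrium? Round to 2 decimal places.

Given the others contribute fully, the best deviation is to contribute 0 (any partial contribution still incurs the fine and gives up units whose private return 0.63 is below 1).
Deviating from 17 to 0 saves 17 dollars but forfeits the deviator's share of the drop in the security fund: 0.63 × 17 = 10.71.
So the deviation gain is 17 − 10.71 = 6.29, and the fine must be at least 6.29 dollars to wipe it out.

6.29 dollars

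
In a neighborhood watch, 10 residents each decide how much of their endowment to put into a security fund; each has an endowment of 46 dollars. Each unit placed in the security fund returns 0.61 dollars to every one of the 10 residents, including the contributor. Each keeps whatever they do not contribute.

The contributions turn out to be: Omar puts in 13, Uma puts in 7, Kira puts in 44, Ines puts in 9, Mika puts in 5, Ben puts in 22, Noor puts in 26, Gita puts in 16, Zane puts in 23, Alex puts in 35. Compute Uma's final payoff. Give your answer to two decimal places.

161.00 dollars

Total contributed: 13 + 7 + 44 + 9 + 5 + 22 + 26 + 16 + 23 + 35 = 200.
Each receives 0.61 × 200 = 122.00 from the security fund.
Uma keeps 46 − 7 = 39, so Uma's payoff is 39 + 122.00 = 161.00.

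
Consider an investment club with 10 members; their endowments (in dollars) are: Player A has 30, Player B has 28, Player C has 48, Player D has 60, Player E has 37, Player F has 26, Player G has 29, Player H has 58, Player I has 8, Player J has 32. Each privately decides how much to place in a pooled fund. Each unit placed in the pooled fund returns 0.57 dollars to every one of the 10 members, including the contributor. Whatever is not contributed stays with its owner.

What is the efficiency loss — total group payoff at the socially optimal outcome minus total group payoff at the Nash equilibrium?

1673.20 dollars

The private return per contributed unit is 0.57 < 1 for everyone, so the Nash equilibrium is zero contribution and the group total is Σ E_j = 30 + 28 + 48 + 60 + 37 + 26 + 29 + 58 + 8 + 32 = 356.
Each contributed unit returns 5.700 to the group, so the social optimum is full contribution by everyone: group total = 5.700 × 356 = 2029.20.
Efficiency loss = (5.700 − 1) × 356 = 1673.20.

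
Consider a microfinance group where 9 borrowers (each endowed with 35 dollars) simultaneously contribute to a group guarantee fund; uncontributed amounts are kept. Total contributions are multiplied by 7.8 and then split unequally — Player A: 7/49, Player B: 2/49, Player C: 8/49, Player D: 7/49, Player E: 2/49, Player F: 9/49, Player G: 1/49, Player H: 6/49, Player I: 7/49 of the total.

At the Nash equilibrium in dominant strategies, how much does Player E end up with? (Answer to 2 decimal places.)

Player j's private return per contributed unit is 7.8 × (j's share). Contributing is weakly dominant for j when that share is at least 1/7.8 = 0.1282, and contributing 0 is dominant otherwise.
Player A, Player C, Player D, Player F and Player I clear that bar, contributing 35 each; the remaining 4 contribute 0. Total contributed: 175.
Player E keeps 35 and receives 7.8 × 175 × 2/49 = 55.71 from the group guarantee fund, for a payoff of 90.71.

90.71 dollars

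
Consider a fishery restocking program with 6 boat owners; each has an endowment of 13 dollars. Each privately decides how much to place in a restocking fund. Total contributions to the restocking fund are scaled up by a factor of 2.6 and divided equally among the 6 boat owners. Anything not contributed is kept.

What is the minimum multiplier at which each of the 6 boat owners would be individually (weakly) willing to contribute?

6

A contributed unit returns (multiplier)/6 to its contributor.
This reaches 1 exactly when the multiplier is 6.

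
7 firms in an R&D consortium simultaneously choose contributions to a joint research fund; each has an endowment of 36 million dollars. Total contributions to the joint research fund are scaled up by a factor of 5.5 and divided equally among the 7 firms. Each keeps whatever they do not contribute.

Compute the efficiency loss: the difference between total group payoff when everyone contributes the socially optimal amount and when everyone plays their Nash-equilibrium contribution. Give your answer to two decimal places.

Each contributed unit returns 5.5/7 = 0.7857 to its contributor — below 1 — so contributing 0 is dominant for every player. At the Nash equilibrium everyone keeps their 36, and the group total is 7 × 36 = 252.
Each contributed unit returns 5.500 to the group as a whole (0.7857 to each of 7 players), which exceeds 1, so the social optimum is full contribution: group total = 5.500 × 252 = 1386.00.
Efficiency loss = 1386.00 − 252 = 1134.00.

1134.00 million dollars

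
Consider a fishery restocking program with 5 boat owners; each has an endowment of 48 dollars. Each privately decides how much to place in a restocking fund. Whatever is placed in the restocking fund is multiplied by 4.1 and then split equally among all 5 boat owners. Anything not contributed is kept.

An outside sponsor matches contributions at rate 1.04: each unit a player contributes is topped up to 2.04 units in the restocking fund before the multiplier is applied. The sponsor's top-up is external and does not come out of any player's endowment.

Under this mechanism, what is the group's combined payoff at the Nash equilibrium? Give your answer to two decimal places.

Under the mechanism each unit contributed yields 4.1 × 2.04 / 5 = 1.6728 back to its contributor per unit of net cost, which exceeds 1, making full contribution the dominant choice for everyone.
So the Nash equilibrium is full contribution by all 5; the group earns 4.1 × 2.04 × 240 = 2007.36.

2007.36 dollars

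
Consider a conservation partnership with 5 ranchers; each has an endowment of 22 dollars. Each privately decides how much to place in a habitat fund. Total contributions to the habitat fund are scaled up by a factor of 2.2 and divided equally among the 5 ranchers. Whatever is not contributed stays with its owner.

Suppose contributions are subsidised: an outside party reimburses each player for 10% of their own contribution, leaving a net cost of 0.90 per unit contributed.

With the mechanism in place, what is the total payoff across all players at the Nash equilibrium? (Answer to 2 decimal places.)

The effective private return is (2.2/5) / 0.90 = 0.4889, which is still under 1, so the mechanism doesn't change anyone's dominant strategy: zero contribution.
Everyone keeps their endowment and the group total is 5 × 22 = 110.

110.00 dollars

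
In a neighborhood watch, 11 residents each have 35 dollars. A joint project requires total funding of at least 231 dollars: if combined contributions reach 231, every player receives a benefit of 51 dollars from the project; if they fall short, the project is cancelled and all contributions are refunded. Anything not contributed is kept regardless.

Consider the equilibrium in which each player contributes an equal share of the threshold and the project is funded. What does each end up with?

65 dollars

Equal share of the threshold: 231/11 = 21.
At this profile no one gains by cutting their contribution: any cut drops the total below 231, the project is cancelled, contributions are refunded, and the deviator ends with 35, which is less than 35 − 21 + 51 = 65. Contributing more than 21 just wastes the excess. So contributing exactly 21 is a best response.
Each player's payoff: 35 − 21 + 51 = 65.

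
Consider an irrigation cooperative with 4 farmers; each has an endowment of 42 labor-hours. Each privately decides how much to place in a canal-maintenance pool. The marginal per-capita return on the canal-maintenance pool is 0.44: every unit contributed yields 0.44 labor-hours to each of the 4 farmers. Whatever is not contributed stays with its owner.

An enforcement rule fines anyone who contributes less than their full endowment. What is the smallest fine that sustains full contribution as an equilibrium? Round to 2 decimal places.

Given the others contribute fully, the best deviation is to contribute 0 (any partial contribution still incurs the fine and gives up units whose private return 0.44 is below 1).
Deviating from 42 to 0 saves 42 labor-hours but forfeits the deviator's share of the drop in the canal-maintenance pool: 0.44 × 42 = 18.48.
So the deviation gain is 42 − 18.48 = 23.52, and the fine must be at least 23.52 labor-hours to wipe it out.

23.52 labor-hours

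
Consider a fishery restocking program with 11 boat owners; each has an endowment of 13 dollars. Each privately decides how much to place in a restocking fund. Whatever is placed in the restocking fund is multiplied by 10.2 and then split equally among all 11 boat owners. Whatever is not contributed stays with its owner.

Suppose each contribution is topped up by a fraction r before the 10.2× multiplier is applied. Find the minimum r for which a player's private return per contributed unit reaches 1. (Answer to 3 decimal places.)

0.078

With matching at rate r, one contributed unit becomes (1 + r) in the restocking fund and returns 10.2 × (1 + r) / 11 to the contributor.
Setting this equal to 1: 1 + r = 11/10.2 = 1.0784.
So the minimum matching rate is r = 1.0784 − 1 = 0.078.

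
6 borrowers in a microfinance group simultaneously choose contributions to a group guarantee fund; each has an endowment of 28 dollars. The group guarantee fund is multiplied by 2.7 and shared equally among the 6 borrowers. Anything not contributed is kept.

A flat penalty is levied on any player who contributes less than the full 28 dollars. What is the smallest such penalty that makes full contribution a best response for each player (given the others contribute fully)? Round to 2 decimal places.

Given the others contribute fully, the best deviation is to contribute 0 (any partial contribution still incurs the fine and gives up units whose private return 0.4500 is below 1).
Deviating from 28 to 0 saves 28 dollars but forfeits the deviator's share of the drop in the group guarantee fund: 2.7/6 × 28 = 12.60.
So the deviation gain is 28 − 12.60 = 15.40, and the fine must be at least 15.40 dollars to wipe it out.

15.40 dollars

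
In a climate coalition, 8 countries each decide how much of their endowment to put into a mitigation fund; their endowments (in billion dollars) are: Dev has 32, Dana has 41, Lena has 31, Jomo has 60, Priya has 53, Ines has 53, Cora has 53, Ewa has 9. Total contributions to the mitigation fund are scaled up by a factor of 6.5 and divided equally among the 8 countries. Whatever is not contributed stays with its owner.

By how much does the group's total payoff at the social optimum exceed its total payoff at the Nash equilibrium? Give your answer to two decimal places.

The private return per contributed unit is 6.5/8 = 0.8125 < 1 for every player regardless of endowment, so the Nash equilibrium is zero contribution and the group total is Σ E_j = 32 + 41 + 31 + 60 + 53 + 53 + 53 + 9 = 332.
Each contributed unit returns 6.500 to the group, so the social optimum is full contribution by everyone: group total = 6.500 × 332 = 2158.00.
Efficiency loss = (6.500 − 1) × 332 = 1826.00.

1826.00 billion dollars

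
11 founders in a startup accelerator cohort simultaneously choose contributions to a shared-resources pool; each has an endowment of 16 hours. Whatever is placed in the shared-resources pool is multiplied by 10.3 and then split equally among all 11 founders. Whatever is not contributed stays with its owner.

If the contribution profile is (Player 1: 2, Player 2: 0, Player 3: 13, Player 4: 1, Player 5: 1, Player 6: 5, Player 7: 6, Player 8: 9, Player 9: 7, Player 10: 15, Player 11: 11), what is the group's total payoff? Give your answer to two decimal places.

Total contributed: 2 + 0 + 13 + 1 + 1 + 5 + 6 + 9 + 7 + 15 + 11 = 70; total kept: 11 × 16 − 70 = 106.
The shared-resources pool pays out 10.3 × 70 = 721.00 in aggregate.
Group total = 106 + 721.00 = 827.00.

827.00 hours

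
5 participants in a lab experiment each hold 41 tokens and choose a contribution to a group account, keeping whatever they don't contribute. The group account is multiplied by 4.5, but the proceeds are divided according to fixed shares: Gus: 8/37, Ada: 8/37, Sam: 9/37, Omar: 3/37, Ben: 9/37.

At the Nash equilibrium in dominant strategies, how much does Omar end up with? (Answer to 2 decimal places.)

A player with share s gets back 4.5·s per unit contributed, so full contribution is dominant for anyone with s > 1/4.5 = 0.2222 and zero contribution is dominant for anyone below.
The shares above 0.2222 belong to Sam and Ben, contributing 41 each; the remaining 3 contribute 0. Total contributed: 82.
Omar keeps 41 and receives 4.5 × 82 × 3/37 = 29.92 from the group account, for a payoff of 70.92.

70.92 tokens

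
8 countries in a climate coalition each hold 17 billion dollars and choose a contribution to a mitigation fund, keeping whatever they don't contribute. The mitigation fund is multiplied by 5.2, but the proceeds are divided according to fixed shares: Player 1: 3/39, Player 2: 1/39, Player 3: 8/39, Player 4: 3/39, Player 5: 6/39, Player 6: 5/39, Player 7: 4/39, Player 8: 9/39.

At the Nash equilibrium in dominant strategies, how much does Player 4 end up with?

Each unit j contributes comes back to j as 5.2 × (j's share), so j prefers to contribute only if that share exceeds 1/5.2 = 0.1923; otherwise keeping the unit dominates.
Player 3 and Player 8 are above the threshold, contributing 17 each; the remaining 6 contribute 0. Total contributed: 34.
Player 4 keeps 17 and receives 5.2 × 34 × 3/39 = 13.60 from the mitigation fund, for a payoff of 30.60.

30.60 billion dollars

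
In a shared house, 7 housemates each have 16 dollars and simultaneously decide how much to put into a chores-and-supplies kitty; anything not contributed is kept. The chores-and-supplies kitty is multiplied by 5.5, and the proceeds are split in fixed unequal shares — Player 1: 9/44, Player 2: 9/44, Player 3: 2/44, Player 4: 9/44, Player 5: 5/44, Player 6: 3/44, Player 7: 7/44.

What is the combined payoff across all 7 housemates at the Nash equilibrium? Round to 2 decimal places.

For player j, contributing a unit is worthwhile iff 5.5 × (j's share) ≥ 1, i.e. iff j's share is at least 0.1818.
Player 1, Player 2 and Player 4 are above the threshold, contributing 16 each; the remaining 4 contribute 0. Total contributed: 48.
The chores-and-supplies kitty pays out 5.5 × 48 = 264.00 in total (split across the unequal shares, but the aggregate is all that matters for the group sum).
The 4 free-riders keep 16 each, adding 64. Group total = 64 + 264.00 = 328.00.

328.00 dollars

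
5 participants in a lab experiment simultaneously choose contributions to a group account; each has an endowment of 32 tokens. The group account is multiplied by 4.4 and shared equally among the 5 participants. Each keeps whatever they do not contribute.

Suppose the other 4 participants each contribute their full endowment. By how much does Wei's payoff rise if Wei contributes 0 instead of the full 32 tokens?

Switching from a contribution of 32 to 0 lets Wei keep an extra 32 tokens, but lowers the group account by 32, which costs Wei their own share of that drop: 4.4/5 × 32 = 28.16.
Net gain = 32 − 28.16 = 3.84. The private return per contributed unit (0.8800) is below 1, so free-riding is indeed the best response regardless of what the others do.

3.84 tokens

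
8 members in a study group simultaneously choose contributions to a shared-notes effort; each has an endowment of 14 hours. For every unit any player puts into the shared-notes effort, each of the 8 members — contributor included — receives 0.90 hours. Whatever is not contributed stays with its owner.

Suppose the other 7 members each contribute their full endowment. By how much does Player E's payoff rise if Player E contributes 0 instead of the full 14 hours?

1.40 hours

Switching from a contribution of 14 to 0 lets Player E keep an extra 14 hours, but lowers the shared-notes effort by 14, which costs Player E their own share of that drop: 0.90 × 14 = 12.60.
Net gain = 14 − 12.60 = 1.40. The private return per contributed unit (0.90) is below 1, so free-riding is indeed the best response regardless of what the others do.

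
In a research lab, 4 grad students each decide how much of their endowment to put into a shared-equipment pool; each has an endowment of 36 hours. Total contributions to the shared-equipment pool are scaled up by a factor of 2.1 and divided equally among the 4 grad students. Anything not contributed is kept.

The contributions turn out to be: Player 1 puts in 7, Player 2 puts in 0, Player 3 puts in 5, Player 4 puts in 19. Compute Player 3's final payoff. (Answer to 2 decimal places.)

Total contributed: 7 + 0 + 5 + 19 = 31.
Each receives 2.1 × 31 / 4 = 16.28 from the shared-equipment pool.
Player 3 keeps 36 − 5 = 31, so Player 3's payoff is 31 + 16.28 = 47.28.

47.28 hours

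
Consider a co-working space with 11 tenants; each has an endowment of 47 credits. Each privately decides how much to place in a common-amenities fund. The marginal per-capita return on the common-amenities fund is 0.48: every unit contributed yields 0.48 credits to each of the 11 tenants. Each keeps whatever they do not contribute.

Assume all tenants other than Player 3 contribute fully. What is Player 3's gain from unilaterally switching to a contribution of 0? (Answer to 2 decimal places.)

24.44 credits

Switching from a contribution of 47 to 0 lets Player 3 keep an extra 47 credits, but lowers the common-amenities fund by 47, which costs Player 3 their own share of that drop: 0.48 × 47 = 22.56.
Net gain = 47 − 22.56 = 24.44. The private return per contributed unit (0.48) is below 1, so free-riding is indeed the best response regardless of what the others do.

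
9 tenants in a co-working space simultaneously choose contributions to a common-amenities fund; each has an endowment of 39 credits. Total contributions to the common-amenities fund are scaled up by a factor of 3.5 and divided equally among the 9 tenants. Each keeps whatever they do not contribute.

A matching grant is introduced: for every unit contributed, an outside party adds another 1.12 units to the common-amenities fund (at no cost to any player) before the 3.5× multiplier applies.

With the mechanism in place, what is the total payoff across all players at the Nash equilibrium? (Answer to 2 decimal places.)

Even with the mechanism, each unit contributed returns only 3.5 × 2.12 / 9 = 0.8244 per unit of net cost, so contributing nothing is still dominant.
At the Nash equilibrium no one contributes; group total payoff = 9 × 39 = 351.

351.00 credits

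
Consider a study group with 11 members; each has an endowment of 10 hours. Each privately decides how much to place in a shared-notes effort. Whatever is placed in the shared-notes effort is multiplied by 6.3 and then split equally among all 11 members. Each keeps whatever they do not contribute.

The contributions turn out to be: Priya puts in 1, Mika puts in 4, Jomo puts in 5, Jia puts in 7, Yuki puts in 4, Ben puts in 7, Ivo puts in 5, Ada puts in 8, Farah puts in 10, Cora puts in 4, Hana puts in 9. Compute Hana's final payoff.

37.65 hours

Total contributed: 1 + 4 + 5 + 7 + 4 + 7 + 5 + 8 + 10 + 4 + 9 = 64.
Each receives 6.3 × 64 / 11 = 36.65 from the shared-notes effort.
Hana keeps 10 − 9 = 1, so Hana's payoff is 1 + 36.65 = 37.65.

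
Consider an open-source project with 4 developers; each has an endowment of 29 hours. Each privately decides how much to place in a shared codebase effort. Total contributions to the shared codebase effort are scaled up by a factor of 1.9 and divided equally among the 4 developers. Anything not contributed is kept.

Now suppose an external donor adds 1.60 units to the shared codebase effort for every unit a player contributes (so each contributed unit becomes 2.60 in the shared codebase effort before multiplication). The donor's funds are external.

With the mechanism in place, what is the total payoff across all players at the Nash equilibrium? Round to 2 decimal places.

573.04 hours

The effective private return per unit is now 1.9 × 2.60 / 4 = 1.2350 > 1, so every player's dominant strategy flips to full contribution.
At the Nash equilibrium everyone contributes 29. Group total payoff = 1.9 × 2.60 × 116 = 573.04.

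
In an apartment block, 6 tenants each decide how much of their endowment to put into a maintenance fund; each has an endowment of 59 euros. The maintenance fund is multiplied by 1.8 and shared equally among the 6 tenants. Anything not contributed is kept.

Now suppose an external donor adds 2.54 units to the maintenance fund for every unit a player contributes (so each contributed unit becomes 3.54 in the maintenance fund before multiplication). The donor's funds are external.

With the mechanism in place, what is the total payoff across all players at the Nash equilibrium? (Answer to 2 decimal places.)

2255.69 euros

The effective private return per unit is now 1.8 × 3.54 / 6 = 1.0620 > 1, so every player's dominant strategy flips to full contribution.
At the Nash equilibrium everyone contributes 59. Group total payoff = 1.8 × 3.54 × 354 = 2255.69.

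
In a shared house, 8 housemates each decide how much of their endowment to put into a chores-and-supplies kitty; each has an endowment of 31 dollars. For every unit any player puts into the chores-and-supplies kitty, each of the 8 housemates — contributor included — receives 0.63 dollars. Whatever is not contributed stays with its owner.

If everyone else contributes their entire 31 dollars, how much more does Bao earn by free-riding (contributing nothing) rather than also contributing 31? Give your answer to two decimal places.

11.47 dollars

Switching from a contribution of 31 to 0 lets Bao keep an extra 31 dollars, but lowers the chores-and-supplies kitty by 31, which costs Bao their own share of that drop: 0.63 × 31 = 19.53.
Net gain = 31 − 19.53 = 11.47. The private return per contributed unit (0.63) is below 1, so free-riding is indeed the best response regardless of what the others do.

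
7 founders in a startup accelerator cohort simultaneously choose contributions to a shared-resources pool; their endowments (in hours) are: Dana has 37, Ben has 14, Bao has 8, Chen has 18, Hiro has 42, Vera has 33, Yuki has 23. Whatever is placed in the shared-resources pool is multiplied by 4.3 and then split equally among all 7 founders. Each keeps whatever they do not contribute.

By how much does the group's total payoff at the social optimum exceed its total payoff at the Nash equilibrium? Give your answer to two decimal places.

The private return per contributed unit is 4.3/7 = 0.6143 < 1 for every player regardless of endowment, so the Nash equilibrium is zero contribution and the group total is Σ E_j = 37 + 14 + 8 + 18 + 42 + 33 + 23 = 175.
Each contributed unit returns 4.300 to the group, so the social optimum is full contribution by everyone: group total = 4.300 × 175 = 752.50.
Efficiency loss = (4.300 − 1) × 175 = 577.50.

577.50 hours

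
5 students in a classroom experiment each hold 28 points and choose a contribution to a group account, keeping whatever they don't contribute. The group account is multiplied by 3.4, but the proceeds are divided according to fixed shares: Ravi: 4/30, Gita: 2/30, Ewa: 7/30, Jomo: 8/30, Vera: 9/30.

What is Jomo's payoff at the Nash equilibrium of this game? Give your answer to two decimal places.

Player j's private return per contributed unit is 3.4 × (j's share). Contributing is weakly dominant for j when that share is at least 1/3.4 = 0.2941, and contributing 0 is dominant otherwise.
Vera alone (share 9/30) is above the threshold, contributing 28; the remaining 4 contribute 0. Total contributed: 28.
Jomo keeps 28 and receives 3.4 × 28 × 8/30 = 25.39 from the group account, for a payoff of 53.39.

53.39 points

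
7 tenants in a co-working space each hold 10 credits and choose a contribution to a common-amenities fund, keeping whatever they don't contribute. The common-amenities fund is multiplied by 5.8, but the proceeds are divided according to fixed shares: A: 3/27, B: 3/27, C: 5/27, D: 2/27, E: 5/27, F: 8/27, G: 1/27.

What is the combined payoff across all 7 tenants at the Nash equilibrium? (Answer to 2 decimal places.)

214.00 credits

Each unit j contributes comes back to j as 5.8 × (j's share), so j prefers to contribute only if that share exceeds 1/5.8 = 0.1724; otherwise keeping the unit dominates.
The shares above 0.1724 belong to C, E and F, contributing 10 each; the remaining 4 contribute 0. Total contributed: 30.
The common-amenities fund pays out 5.8 × 30 = 174.00 in total (split across the unequal shares, but the aggregate is all that matters for the group sum).
The 4 free-riders keep 10 each, adding 40. Group total = 40 + 174.00 = 214.00.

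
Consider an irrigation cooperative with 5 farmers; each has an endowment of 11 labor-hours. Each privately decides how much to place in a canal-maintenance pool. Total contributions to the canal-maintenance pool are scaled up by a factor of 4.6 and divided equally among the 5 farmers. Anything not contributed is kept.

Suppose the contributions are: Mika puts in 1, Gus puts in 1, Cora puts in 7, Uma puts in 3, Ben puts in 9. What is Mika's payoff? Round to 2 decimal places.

Total contributed: 1 + 1 + 7 + 3 + 9 = 21.
Each receives 4.6 × 21 / 5 = 19.32 from the canal-maintenance pool.
Mika keeps 11 − 1 = 10, so Mika's payoff is 10 + 19.32 = 29.32.

29.32 labor-hours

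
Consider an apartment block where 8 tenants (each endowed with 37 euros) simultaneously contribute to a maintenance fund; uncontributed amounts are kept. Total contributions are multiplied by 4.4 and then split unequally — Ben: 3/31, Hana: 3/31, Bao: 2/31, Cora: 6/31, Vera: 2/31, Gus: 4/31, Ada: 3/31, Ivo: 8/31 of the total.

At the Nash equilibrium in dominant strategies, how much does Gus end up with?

58.01 euros

For player j, contributing a unit is worthwhile iff 4.4 × (j's share) ≥ 1, i.e. iff j's share is at least 0.2273.
Only Ivo (8/31) clears that bar, contributing 37; the remaining 7 contribute 0. Total contributed: 37.
Gus keeps 37 and receives 4.4 × 37 × 4/31 = 21.01 from the maintenance fund, for a payoff of 58.01.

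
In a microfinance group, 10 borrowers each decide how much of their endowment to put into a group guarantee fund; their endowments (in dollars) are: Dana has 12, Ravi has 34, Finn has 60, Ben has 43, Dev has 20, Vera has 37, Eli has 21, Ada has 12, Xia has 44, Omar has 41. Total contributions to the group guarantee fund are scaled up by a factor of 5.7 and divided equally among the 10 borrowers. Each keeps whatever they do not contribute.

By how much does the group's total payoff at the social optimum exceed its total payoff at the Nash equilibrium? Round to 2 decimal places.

The private return per contributed unit is 5.7/10 = 0.5700 < 1 for every player regardless of endowment, so the Nash equilibrium is zero contribution and the group total is Σ E_j = 12 + 34 + 60 + 43 + 20 + 37 + 21 + 12 + 44 + 41 = 324.
Each contributed unit returns 5.700 to the group, so the social optimum is full contribution by everyone: group total = 5.700 × 324 = 1846.80.
Efficiency loss = (5.700 − 1) × 324 = 1522.80.

1522.80 dollars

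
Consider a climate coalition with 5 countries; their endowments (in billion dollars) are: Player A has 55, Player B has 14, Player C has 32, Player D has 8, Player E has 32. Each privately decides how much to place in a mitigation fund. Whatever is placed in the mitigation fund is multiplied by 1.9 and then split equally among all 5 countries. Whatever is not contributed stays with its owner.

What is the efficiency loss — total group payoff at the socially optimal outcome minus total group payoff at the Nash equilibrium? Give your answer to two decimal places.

126.90 billion dollars

The private return per contributed unit is 1.9/5 = 0.3800 < 1 for every player regardless of endowment, so the Nash equilibrium is zero contribution and the group total is Σ E_j = 55 + 14 + 32 + 8 + 32 = 141.
Each contributed unit returns 1.900 to the group, so the social optimum is full contribution by everyone: group total = 1.900 × 141 = 267.90.
Efficiency loss = (1.900 − 1) × 141 = 126.90.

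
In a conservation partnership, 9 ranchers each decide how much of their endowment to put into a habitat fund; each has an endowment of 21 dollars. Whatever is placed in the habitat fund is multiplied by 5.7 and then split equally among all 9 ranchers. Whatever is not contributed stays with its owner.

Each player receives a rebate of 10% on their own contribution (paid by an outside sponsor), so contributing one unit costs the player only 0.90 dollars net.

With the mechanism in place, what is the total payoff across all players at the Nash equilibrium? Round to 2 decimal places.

189.00 dollars

The effective private return is (5.7/9) / 0.90 = 0.7037, which is still under 1, so the mechanism doesn't change anyone's dominant strategy: zero contribution.
Everyone keeps their endowment and the group total is 9 × 21 = 189.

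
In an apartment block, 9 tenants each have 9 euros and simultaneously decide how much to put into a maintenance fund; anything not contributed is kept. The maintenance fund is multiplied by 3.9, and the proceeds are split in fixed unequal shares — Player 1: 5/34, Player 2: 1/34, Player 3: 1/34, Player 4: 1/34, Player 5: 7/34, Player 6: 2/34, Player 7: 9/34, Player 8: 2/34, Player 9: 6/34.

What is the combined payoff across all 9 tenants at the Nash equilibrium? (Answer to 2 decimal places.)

107.10 euros

Each unit j contributes comes back to j as 3.9 × (j's share), so j prefers to contribute only if that share exceeds 1/3.9 = 0.2564; otherwise keeping the unit dominates.
Player 7 alone (share 9/34) is above the threshold, contributing 9; the remaining 8 contribute 0. Total contributed: 9.
The maintenance fund pays out 3.9 × 9 = 35.10 in total (split across the unequal shares, but the aggregate is all that matters for the group sum).
The 8 free-riders keep 9 each, adding 72. Group total = 72 + 35.10 = 107.10.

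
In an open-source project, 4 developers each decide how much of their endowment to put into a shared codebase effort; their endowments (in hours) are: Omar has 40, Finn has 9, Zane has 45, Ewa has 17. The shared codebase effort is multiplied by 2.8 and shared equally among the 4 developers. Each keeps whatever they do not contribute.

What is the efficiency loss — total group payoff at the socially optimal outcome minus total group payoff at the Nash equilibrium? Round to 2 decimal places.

The private return per contributed unit is 2.8/4 = 0.7000 < 1 for every player regardless of endowment, so the Nash equilibrium is zero contribution and the group total is Σ E_j = 40 + 9 + 45 + 17 = 111.
Each contributed unit returns 2.800 to the group, so the social optimum is full contribution by everyone: group total = 2.800 × 111 = 310.80.
Efficiency loss = (2.800 − 1) × 111 = 199.80.

199.80 hours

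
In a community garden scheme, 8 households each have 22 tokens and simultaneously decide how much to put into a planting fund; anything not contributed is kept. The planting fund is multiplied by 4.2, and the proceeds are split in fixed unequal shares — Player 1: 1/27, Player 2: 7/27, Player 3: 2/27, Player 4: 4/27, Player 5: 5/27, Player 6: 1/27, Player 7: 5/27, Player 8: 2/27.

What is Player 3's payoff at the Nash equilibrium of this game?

For player j, contributing a unit is worthwhile iff 4.2 × (j's share) ≥ 1, i.e. iff j's share is at least 0.2381.
Only Player 2 (7/27) clears that bar, contributing 22; the remaining 7 contribute 0. Total contributed: 22.
Player 3 keeps 22 and receives 4.2 × 22 × 2/27 = 6.84 from the planting fund, for a payoff of 28.84.

28.84 tokens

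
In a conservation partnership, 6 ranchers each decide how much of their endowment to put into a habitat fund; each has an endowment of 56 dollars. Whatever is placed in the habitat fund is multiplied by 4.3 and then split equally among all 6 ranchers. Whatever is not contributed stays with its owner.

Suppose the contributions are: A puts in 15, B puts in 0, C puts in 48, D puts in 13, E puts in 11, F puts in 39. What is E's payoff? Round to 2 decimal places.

Total contributed: 15 + 0 + 48 + 13 + 11 + 39 = 126.
Each receives 4.3 × 126 / 6 = 90.30 from the habitat fund.
E keeps 56 − 11 = 45, so E's payoff is 45 + 90.30 = 135.30.

135.30 dollars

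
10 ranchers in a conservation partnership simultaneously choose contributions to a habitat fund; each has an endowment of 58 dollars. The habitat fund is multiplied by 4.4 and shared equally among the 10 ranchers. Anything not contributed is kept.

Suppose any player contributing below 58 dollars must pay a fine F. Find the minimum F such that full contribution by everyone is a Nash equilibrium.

Given the others contribute fully, the best deviation is to contribute 0 (any partial contribution still incurs the fine and gives up units whose private return 0.4400 is below 1).
Deviating from 58 to 0 saves 58 dollars but forfeits the deviator's share of the drop in the habitat fund: 4.4/10 × 58 = 25.52.
So the deviation gain is 58 − 25.52 = 32.48, and the fine must be at least 32.48 dollars to wipe it out.

32.48 dollars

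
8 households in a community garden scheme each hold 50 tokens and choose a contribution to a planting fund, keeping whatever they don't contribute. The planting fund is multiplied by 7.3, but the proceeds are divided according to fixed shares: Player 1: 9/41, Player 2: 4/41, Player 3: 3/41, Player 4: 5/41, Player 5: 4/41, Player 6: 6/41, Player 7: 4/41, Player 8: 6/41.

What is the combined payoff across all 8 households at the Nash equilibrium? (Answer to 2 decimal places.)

1345.00 tokens

A player with share s gets back 7.3·s per unit contributed, so full contribution is dominant for anyone with s > 1/7.3 = 0.1370 and zero contribution is dominant for anyone below.
Player 1, Player 6 and Player 8 are above the threshold, contributing 50 each; the remaining 5 contribute 0. Total contributed: 150.
The planting fund pays out 7.3 × 150 = 1095.00 in total (split across the unequal shares, but the aggregate is all that matters for the group sum).
The 5 free-riders keep 50 each, adding 250. Group total = 250 + 1095.00 = 1345.00.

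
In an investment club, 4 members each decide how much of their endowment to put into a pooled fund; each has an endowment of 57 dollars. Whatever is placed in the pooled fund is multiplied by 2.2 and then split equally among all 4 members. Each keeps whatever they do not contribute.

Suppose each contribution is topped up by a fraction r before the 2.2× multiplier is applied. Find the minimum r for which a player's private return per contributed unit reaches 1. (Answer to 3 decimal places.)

With matching at rate r, one contributed unit becomes (1 + r) in the pooled fund and returns 2.2 × (1 + r) / 4 to the contributor.
Setting this equal to 1: 1 + r = 4/2.2 = 1.8182.
So the minimum matching rate is r = 1.8182 − 1 = 0.818.

0.818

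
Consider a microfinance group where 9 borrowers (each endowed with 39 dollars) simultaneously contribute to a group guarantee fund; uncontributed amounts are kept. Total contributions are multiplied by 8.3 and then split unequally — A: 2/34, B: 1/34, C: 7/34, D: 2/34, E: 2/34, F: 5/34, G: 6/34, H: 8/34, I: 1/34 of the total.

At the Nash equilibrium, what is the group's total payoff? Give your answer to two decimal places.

For player j, contributing a unit is worthwhile iff 8.3 × (j's share) ≥ 1, i.e. iff j's share is at least 0.1205.
The shares above 0.1205 belong to C, F, G and H, contributing 39 each; the remaining 5 contribute 0. Total contributed: 156.
The group guarantee fund pays out 8.3 × 156 = 1294.80 in total (split across the unequal shares, but the aggregate is all that matters for the group sum).
The 5 free-riders keep 39 each, adding 195. Group total = 195 + 1294.80 = 1489.80.

1489.80 dollars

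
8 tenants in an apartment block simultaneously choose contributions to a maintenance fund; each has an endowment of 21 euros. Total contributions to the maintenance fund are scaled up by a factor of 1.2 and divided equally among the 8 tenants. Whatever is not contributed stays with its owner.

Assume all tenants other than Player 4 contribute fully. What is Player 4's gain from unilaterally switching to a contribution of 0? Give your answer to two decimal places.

Switching from a contribution of 21 to 0 lets Player 4 keep an extra 21 euros, but lowers the maintenance fund by 21, which costs Player 4 their own share of that drop: 1.2/8 × 21 = 3.15.
Net gain = 21 − 3.15 = 17.85. The private return per contributed unit (0.1500) is below 1, so free-riding is indeed the best response regardless of what the others do.

17.85 euros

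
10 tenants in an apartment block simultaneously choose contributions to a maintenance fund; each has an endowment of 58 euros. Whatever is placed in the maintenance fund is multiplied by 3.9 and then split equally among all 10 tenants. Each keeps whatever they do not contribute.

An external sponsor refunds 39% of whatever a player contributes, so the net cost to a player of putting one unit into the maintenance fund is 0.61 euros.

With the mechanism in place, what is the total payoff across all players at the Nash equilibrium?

With the mechanism, a contributed unit returns (3.9/10) / 0.61 = 0.6393 per unit of net cost — still below 1 — so contributing 0 remains dominant for every player.
Everyone keeps their endowment and the group total is 10 × 58 = 580.

580.00 euros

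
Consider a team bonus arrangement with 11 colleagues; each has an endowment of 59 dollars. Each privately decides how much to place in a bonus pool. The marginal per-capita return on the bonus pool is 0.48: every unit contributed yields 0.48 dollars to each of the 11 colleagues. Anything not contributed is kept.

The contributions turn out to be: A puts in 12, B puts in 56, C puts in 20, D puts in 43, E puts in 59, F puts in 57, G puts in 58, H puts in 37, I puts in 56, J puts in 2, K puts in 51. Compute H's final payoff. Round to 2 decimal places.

Total contributed: 12 + 56 + 20 + 43 + 59 + 57 + 58 + 37 + 56 + 2 + 51 = 451.
Each receives 0.48 × 451 = 216.48 from the bonus pool.
H keeps 59 − 37 = 22, so H's payoff is 22 + 216.48 = 238.48.

238.48 dollars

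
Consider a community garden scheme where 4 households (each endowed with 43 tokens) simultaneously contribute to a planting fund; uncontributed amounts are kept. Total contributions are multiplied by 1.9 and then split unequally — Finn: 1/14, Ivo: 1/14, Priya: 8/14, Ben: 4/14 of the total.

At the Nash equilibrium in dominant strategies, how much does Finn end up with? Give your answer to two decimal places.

48.84 tokens

For player j, contributing a unit is worthwhile iff 1.9 × (j's share) ≥ 1, i.e. iff j's share is at least 0.5263.
Only Priya (8/14) clears that bar, contributing 43; the remaining 3 contribute 0. Total contributed: 43.
Finn keeps 43 and receives 1.9 × 43 × 1/14 = 5.84 from the planting fund, for a payoff of 48.84.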